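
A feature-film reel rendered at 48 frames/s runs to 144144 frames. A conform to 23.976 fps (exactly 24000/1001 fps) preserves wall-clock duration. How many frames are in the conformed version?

72000 frames

Target frames = source frames × (target rate / source rate) = 144144 × (24000/1001)/(48) = 144144 × 500/1001 = 72000.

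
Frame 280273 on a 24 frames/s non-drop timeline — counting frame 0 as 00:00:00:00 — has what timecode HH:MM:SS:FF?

03:14:38:01

280273 ÷ 24 = 11678 full seconds, remainder 1 frame.
11678 s = 3 h 14 min 38 s.
Timecode: 03:14:38:01.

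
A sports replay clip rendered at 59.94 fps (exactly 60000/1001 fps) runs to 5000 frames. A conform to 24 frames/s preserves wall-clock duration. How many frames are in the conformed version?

Target frames = source frames × (target rate / source rate) = 5000 × (24)/(60000/1001) = 5000 × 1001/2500 = 2002.

2002 frames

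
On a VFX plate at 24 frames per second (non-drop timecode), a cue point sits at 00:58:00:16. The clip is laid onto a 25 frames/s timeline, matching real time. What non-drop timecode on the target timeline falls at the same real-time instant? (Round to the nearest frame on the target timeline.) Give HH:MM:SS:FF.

Source frame index: (0×3600 + 58×60 + 0) × 24 + 16 = 83536.
Real time: 83536 / (24) = 10442/3 s.
Target frame: (10442/3) × (25) = 261050/3 ≈ 87016.667 → 87017.
At 25 labels/s: frame 87017 → 00:58:00:17.

00:58:00:17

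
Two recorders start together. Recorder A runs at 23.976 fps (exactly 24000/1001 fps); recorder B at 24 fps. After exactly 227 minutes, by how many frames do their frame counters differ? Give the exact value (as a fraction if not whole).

227 min = 13620 s.
A emits 24000/1001 × 13620 = 326880000/1001 frames; B emits 24 × 13620 = 326880.
Difference = 326880/1001 frames (≈ 326.5534); B is ahead of A.

326880/1001 frames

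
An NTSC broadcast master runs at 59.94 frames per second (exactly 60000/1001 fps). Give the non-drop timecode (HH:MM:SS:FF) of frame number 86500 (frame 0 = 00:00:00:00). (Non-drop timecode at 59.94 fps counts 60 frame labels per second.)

00:24:01:40

86500 ÷ 60 = 1441 full seconds, remainder 40 frames.
1441 s = 0 h 24 min 1 s.
Timecode: 00:24:01:40.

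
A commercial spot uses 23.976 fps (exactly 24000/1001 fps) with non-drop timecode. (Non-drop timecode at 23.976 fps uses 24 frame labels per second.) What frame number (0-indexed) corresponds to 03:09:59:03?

frame 273579

Total seconds to the label: (3 × 3600 + 9 × 60 + 59) = 11399.
Frame index = 11399 × 24 + 3 = 273579.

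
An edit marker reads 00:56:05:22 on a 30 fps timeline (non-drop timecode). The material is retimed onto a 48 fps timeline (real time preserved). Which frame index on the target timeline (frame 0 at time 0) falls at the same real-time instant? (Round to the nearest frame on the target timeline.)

Source frame index: (0×3600 + 56×60 + 5) × 30 + 22 = 100972.
Real time: 100972 / (30) = 50486/15 s.
Target frame: (50486/15) × (48) = 807776/5 ≈ 161555.200 → 161555.

frame 161555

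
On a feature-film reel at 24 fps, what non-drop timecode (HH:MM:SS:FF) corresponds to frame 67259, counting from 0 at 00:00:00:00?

67259 ÷ 24 = 2802 full seconds, remainder 11 frames.
2802 s = 0 h 46 min 42 s.
Timecode: 00:46:42:11.

00:46:42:11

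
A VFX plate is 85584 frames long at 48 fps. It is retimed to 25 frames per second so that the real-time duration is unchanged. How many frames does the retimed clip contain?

44575 frames

Target frames = source frames × (target rate / source rate) = 85584 × (25)/(48) = 85584 × 25/48 = 44575.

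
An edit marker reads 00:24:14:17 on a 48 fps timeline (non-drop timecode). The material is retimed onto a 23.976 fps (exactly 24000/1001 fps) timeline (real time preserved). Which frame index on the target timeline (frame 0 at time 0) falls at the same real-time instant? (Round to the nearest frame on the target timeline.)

frame 34870

Source frame index: (0×3600 + 24×60 + 14) × 48 + 17 = 69809.
Real time: 69809 / (48) = 69809/48 s.
Target frame: (69809/48) × (24000/1001) = 34904500/1001 ≈ 34869.630 → 34870.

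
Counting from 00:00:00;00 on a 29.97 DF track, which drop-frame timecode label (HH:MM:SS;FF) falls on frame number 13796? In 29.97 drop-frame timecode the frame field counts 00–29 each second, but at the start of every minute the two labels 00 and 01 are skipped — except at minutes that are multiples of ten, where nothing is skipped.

00:07:40;10

Ten DF minutes hold 17982 frames, so frame 13796 lies in block 0 (frames 0–17981) with 13796 frames into that block.
The block's first minute is 1800 frames and the rest 1798 each; 13796 frames reaches minute 7, so 0 × 18 + 7 × 2 = 14 labels have been skipped so far.
Adding those back, label number 13796 + 14 = 13810 at 30 labels/s is 460 s + 10 f = 0 h 7 min 40 s frame 10, i.e. 00:07:40;10.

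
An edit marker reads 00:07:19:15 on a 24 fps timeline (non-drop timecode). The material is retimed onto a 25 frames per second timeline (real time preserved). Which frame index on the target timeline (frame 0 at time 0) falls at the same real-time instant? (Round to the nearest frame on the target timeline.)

Source frame index: (0×3600 + 7×60 + 19) × 24 + 15 = 10551.
Real time: 10551 / (24) = 3517/8 s.
Target frame: (3517/8) × (25) = 87925/8 ≈ 10990.625 → 10991.

frame 10991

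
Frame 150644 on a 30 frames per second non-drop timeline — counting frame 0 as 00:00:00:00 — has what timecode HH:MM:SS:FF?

01:23:41:14

150644 ÷ 30 = 5021 full seconds, remainder 14 frames.
5021 s = 1 h 23 min 41 s.
Timecode: 01:23:41:14.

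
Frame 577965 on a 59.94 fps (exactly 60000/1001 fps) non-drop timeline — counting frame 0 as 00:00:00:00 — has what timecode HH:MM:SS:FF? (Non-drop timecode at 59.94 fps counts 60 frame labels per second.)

577965 ÷ 60 = 9632 full seconds, remainder 45 frames.
9632 s = 2 h 40 min 32 s.
Timecode: 02:40:32:45.

02:40:32:45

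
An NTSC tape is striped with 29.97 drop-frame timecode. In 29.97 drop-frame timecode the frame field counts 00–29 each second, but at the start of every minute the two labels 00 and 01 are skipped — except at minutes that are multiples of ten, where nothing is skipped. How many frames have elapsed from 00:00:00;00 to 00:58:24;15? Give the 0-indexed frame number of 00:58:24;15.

105029

As if non-drop at 30 labels/s: (0 × 3600 + 58 × 60 + 24) × 30 + 15 = 105135.
Minute boundaries passed: 58; those not divisible by 10: 58 − 5 = 53; dropped labels = 2 × 53 = 106.
Actual frame index = 105135 − 106 = 105029.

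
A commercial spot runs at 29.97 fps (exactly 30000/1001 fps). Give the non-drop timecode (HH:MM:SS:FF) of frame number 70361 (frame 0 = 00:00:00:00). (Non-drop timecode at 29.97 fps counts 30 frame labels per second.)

00:39:05:11

70361 ÷ 30 = 2345 full seconds, remainder 11 frames.
2345 s = 0 h 39 min 5 s.
Timecode: 00:39:05:11.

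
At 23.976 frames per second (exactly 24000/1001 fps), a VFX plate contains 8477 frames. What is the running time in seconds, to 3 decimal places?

Running time = 8477 × 1001/24000 = 8485477/24000 s ≈ 353.562 s.

353.562 seconds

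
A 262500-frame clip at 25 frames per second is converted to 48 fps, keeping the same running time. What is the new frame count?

504000 frames

Target frames = source frames × (target rate / source rate) = 262500 × (48)/(25) = 262500 × 48/25 = 504000.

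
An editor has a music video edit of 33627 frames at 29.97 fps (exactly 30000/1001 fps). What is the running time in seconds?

1122.0209 seconds

Running time = 33627 / (30000/1001) = 1122.0209 s.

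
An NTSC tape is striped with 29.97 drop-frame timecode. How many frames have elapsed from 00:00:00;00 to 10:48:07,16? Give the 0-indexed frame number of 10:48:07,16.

As if non-drop at 30 labels/s: (10 × 3600 + 48 × 60 + 7) × 30 + 16 = 1166626.
Minute boundaries passed: 648; those not divisible by 10: 648 − 64 = 584; dropped labels = 2 × 584 = 1168.
Actual frame index = 1166626 − 1168 = 1165458.

1165458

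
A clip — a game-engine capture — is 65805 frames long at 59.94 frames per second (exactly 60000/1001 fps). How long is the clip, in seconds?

Running time = 65805 / (60000/1001) = 1097.84675 s.

1097.84675 seconds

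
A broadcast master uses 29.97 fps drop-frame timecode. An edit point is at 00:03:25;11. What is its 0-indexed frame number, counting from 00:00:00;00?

As if non-drop at 30 labels/s: (0 × 3600 + 3 × 60 + 25) × 30 + 11 = 6161.
Minute boundaries passed: 3; those not divisible by 10: 3 − 0 = 3; dropped labels = 2 × 3 = 6.
Actual frame index = 6161 − 6 = 6155.

6155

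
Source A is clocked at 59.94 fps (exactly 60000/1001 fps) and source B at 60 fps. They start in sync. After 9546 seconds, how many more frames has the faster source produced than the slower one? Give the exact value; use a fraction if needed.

A emits 60000/1001 × 9546 = 572760000/1001 frames; B emits 60 × 9546 = 572760.
Difference = 572760/1001 frames (≈ 572.1878); B is ahead of A.

572760/1001 frames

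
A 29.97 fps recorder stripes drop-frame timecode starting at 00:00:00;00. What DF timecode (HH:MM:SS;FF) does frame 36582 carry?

Ten DF minutes hold 17982 frames, so frame 36582 lies in block 2 (frames 35964–53945) with 618 frames into that block.
The block's first minute is 1800 frames and the rest 1798 each; 618 frames reaches minute 0, so 2 × 18 + 0 × 2 = 36 labels have been skipped so far.
Adding those back, label number 36582 + 36 = 36618 at 30 labels/s is 1220 s + 18 f = 0 h 20 min 20 s frame 18, i.e. 00:20:20;18.

00:20:20;18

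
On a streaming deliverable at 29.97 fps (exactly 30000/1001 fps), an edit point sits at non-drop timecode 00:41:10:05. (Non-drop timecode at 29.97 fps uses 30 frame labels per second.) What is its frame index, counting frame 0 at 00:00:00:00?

frame 74105

Total seconds to the label: (0 × 3600 + 41 × 60 + 10) = 2470.
Frame index = 2470 × 30 + 5 = 74105.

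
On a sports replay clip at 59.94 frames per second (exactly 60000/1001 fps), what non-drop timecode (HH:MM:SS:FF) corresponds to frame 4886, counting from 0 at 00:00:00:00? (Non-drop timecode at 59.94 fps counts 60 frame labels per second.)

4886 ÷ 60 = 81 full seconds, remainder 26 frames.
81 s = 0 h 1 min 21 s.
Timecode: 00:01:21:26.

00:01:21:26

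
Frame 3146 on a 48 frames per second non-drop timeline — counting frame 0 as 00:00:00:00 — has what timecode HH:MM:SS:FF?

00:01:05:26

3146 ÷ 48 = 65 full seconds, remainder 26 frames.
65 s = 0 h 1 min 5 s.
Timecode: 00:01:05:26.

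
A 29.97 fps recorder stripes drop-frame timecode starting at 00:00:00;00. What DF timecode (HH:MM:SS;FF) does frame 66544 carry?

00:37:00;12

Each 10-minute DF block holds 10 × 60 × 30 − 9 × 2 = 17982 frames. 66544 ÷ 17982 → 3 full blocks, remainder 12598.
Within the partial block the first minute is 1800 frames and each further minute 1798, so 7 further minute boundaries passed. Total skipped labels = 18 × 3 + 2 × 7 = 68.
Non-drop label index = 66544 + 68 = 66612; at 30 labels/s that is 00:37:00:12, i.e. DF 00:37:00;12.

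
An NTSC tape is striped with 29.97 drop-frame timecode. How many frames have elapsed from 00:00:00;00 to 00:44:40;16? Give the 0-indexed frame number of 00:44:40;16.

80336

As if non-drop at 30 labels/s: (0 × 3600 + 44 × 60 + 40) × 30 + 16 = 80416.
Minute boundaries passed: 44; those not divisible by 10: 44 − 4 = 40; dropped labels = 2 × 40 = 80.
Actual frame index = 80416 − 80 = 80336.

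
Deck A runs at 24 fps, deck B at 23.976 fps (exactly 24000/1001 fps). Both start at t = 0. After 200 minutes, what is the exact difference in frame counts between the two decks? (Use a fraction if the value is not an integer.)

288000/1001 frames

200 min = 12000 s.
A emits 24 × 12000 = 288000 frames; B emits 24000/1001 × 12000 = 288000000/1001.
Difference = 288000/1001 frames (≈ 287.7123); B is behind A.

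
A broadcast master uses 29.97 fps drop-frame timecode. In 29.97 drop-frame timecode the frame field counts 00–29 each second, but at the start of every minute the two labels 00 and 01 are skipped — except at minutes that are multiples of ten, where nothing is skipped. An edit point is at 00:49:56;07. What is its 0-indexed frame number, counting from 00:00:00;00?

89797

Complete 10-minute blocks: 4, each 17982 frames → 71928.
Remaining 9 whole minutes in the current block: 1800 + 8 × 1798 = 16184 frames.
Within the current minute: 56 × 30 + 7 − 2 = 1685 (labels ;00/;01 skipped at this minute). Total = 71928 + 16184 + 1685 = 89797.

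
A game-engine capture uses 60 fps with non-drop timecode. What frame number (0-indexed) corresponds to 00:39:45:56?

143156

Total seconds to the label: (0 × 3600 + 39 × 60 + 45) = 2385.
Frame index = 2385 × 60 + 56 = 143156.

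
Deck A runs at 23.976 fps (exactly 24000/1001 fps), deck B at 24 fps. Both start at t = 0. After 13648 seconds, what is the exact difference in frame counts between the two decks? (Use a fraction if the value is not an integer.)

327552/1001 frames

A emits 24000/1001 × 13648 = 327552000/1001 frames; B emits 24 × 13648 = 327552.
Difference = 327552/1001 frames (≈ 327.2248); B is ahead of A.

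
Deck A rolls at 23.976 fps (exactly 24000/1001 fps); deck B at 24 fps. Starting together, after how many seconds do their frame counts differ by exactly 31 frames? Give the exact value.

The gap grows by |24 − 24000/1001| = 24/1001 frames per second.
Time for a 31-frame gap: 31 ÷ (24/1001) = 31031/24 s.

31031/24 seconds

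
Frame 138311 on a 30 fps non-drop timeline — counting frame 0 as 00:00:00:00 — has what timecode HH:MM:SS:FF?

01:16:50:11

138311 ÷ 30 = 4610 full seconds, remainder 11 frames.
4610 s = 1 h 16 min 50 s.
Timecode: 01:16:50:11.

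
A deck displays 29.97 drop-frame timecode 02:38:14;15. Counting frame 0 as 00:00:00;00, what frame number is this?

284549

Complete 10-minute blocks: 15, each 17982 frames → 269730.
Remaining 8 whole minutes in the current block: 1800 + 7 × 1798 = 14386 frames.
Within the current minute: 14 × 30 + 15 − 2 = 433 (labels ;00/;01 skipped at this minute). Total = 269730 + 14386 + 433 = 284549.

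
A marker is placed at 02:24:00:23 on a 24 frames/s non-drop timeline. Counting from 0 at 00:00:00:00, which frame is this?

207383

Total seconds to the label: (2 × 3600 + 24 × 60 + 0) = 8640.
Frame index = 8640 × 24 + 23 = 207383.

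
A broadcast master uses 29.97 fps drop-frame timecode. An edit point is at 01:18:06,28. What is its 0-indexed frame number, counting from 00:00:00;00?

140466

As if non-drop at 30 labels/s: (1 × 3600 + 18 × 60 + 6) × 30 + 28 = 140608.
Minute boundaries passed: 78; those not divisible by 10: 78 − 7 = 71; dropped labels = 2 × 71 = 142.
Actual frame index = 140608 − 142 = 140466.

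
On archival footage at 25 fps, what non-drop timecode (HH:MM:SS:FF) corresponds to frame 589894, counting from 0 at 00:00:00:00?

589894 ÷ 25 = 23595 full seconds, remainder 19 frames.
23595 s = 6 h 33 min 15 s.
Timecode: 06:33:15:19.

06:33:15:19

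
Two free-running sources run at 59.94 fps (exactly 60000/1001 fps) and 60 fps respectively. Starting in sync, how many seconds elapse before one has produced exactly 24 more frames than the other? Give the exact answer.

400.4 seconds

The gap grows by |60 − 60000/1001| = 60/1001 frames per second.
Time for a 24-frame gap: 24 ÷ (60/1001) = 400.4 s.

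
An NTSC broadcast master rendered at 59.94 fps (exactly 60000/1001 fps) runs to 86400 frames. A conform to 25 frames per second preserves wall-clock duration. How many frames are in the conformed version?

Target frames = source frames × (target rate / source rate) = 86400 × (25)/(60000/1001) = 86400 × 1001/2400 = 36036.

36036 frames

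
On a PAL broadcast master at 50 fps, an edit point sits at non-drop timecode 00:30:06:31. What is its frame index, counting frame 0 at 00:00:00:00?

90331

Total seconds to the label: (0 × 3600 + 30 × 60 + 6) = 1806.
Frame index = 1806 × 50 + 31 = 90331.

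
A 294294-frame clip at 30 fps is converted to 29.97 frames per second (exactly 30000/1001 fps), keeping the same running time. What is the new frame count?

Target frames = source frames × (target rate / source rate) = 294294 × (30000/1001)/(30) = 294294 × 1000/1001 = 294000.

294000 frames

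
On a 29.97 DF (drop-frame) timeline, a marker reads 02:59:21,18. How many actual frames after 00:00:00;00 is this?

322524

As if non-drop at 30 labels/s: (2 × 3600 + 59 × 60 + 21) × 30 + 18 = 322848.
Minute boundaries passed: 179; those not divisible by 10: 179 − 17 = 162; dropped labels = 2 × 162 = 324.
Actual frame index = 322848 − 324 = 322524.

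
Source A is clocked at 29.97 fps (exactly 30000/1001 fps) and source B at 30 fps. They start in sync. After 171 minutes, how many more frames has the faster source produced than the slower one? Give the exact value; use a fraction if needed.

307800/1001 frames

171 min = 10260 s.
A emits 30000/1001 × 10260 = 307800000/1001 frames; B emits 30 × 10260 = 307800.
Difference = 307800/1001 frames (≈ 307.4925); B is ahead of A.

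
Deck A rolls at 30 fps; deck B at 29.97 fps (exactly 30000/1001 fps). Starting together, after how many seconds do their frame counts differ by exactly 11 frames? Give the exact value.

11011/30 seconds

The gap grows by |30000/1001 − 30| = 30/1001 frames per second.
Time for a 11-frame gap: 11 ÷ (30/1001) = 11011/30 s.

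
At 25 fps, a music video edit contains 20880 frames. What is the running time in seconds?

Running time = 20880 / (25) = 835.2 s.

835.2 seconds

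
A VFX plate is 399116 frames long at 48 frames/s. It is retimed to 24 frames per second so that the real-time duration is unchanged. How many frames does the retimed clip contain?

199558 frames

Target frames = source frames × (target rate / source rate) = 399116 × (24)/(48) = 399116 × 1/2 = 199558.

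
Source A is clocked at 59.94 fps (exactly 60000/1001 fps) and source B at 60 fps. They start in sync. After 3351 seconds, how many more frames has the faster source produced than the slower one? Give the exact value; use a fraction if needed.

A emits 60000/1001 × 3351 = 201060000/1001 frames; B emits 60 × 3351 = 201060.
Difference = 201060/1001 frames (≈ 200.8591); B is ahead of A.

201060/1001 frames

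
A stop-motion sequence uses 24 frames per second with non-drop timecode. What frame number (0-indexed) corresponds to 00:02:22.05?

Total seconds to the label: (0 × 3600 + 2 × 60 + 22) = 142.
Frame index = 142 × 24 + 5 = 3413.

3413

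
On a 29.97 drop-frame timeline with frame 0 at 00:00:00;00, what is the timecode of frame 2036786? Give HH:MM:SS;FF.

18:52:40;24

Ten DF minutes hold 17982 frames, so frame 2036786 lies in block 113 (frames 2031966–2049947) with 4820 frames into that block.
The block's first minute is 1800 frames and the rest 1798 each; 4820 frames reaches minute 2, so 113 × 18 + 2 × 2 = 2038 labels have been skipped so far.
Adding those back, label number 2036786 + 2038 = 2038824 at 30 labels/s is 67960 s + 24 f = 18 h 52 min 40 s frame 24, i.e. 18:52:40;24.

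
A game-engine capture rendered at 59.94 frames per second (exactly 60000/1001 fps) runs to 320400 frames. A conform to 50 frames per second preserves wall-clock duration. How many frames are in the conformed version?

Target frames = source frames × (target rate / source rate) = 320400 × (50)/(60000/1001) = 320400 × 1001/1200 = 267267.

267267 frames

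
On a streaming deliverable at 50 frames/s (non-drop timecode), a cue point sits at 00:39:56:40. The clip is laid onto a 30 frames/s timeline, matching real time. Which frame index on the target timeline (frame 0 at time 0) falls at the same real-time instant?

Source frame index: (0×3600 + 39×60 + 56) × 50 + 40 = 119840.
Real time: 119840 / (50) = 11984/5 s.
Target frame: (11984/5) × (30) = 71904.

frame 71904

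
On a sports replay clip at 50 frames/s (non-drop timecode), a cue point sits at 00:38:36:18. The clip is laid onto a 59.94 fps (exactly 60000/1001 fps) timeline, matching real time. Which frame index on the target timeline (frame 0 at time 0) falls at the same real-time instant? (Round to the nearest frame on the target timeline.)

Source frame index: (0×3600 + 38×60 + 36) × 50 + 18 = 115818.
Real time: 115818 / (50) = 57909/25 s.
Target frame: (57909/25) × (60000/1001) = 138981600/1001 ≈ 138842.757 → 138843.

frame 138843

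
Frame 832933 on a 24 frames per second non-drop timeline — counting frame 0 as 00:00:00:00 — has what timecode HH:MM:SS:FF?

09:38:25:13

832933 ÷ 24 = 34705 full seconds, remainder 13 frames.
34705 s = 9 h 38 min 25 s.
Timecode: 09:38:25:13.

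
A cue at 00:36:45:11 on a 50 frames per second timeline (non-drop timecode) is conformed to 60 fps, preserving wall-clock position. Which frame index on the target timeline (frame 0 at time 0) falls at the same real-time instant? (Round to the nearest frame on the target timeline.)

Source frame index: (0×3600 + 36×60 + 45) × 50 + 11 = 110261.
Real time: 110261 / (50) = 110261/50 s.
Target frame: (110261/50) × (60) = 661566/5 ≈ 132313.200 → 132313.

frame 132313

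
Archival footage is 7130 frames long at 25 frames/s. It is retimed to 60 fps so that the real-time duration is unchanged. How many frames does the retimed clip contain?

Target frames = source frames × (target rate / source rate) = 7130 × (60)/(25) = 7130 × 12/5 = 17112.

17112 frames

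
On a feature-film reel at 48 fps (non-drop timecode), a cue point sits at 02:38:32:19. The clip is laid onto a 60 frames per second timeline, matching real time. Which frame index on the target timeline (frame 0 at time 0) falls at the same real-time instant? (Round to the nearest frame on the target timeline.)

Source frame index: (2×3600 + 38×60 + 32) × 48 + 19 = 456595.
Real time: 456595 / (48) = 456595/48 s.
Target frame: (456595/48) × (60) = 2282975/4 ≈ 570743.750 → 570744.

frame 570744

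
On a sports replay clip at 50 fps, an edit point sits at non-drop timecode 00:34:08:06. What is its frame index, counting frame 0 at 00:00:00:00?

Total seconds to the label: (0 × 3600 + 34 × 60 + 8) = 2048.
Frame index = 2048 × 50 + 6 = 102406.

102406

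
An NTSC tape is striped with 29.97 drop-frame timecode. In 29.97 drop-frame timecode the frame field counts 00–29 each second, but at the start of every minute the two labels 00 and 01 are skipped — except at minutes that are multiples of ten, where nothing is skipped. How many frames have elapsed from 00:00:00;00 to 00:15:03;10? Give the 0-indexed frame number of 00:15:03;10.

27072

Complete 10-minute blocks: 1, each 17982 frames → 17982.
Remaining 5 whole minutes in the current block: 1800 + 4 × 1798 = 8992 frames.
Within the current minute: 3 × 30 + 10 − 2 = 98 (labels ;00/;01 skipped at this minute). Total = 17982 + 8992 + 98 = 27072.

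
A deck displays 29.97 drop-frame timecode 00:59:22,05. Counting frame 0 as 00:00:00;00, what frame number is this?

106757

As if non-drop at 30 labels/s: (0 × 3600 + 59 × 60 + 22) × 30 + 5 = 106865.
Minute boundaries passed: 59; those not divisible by 10: 59 − 5 = 54; dropped labels = 2 × 54 = 108.
Actual frame index = 106865 − 108 = 106757.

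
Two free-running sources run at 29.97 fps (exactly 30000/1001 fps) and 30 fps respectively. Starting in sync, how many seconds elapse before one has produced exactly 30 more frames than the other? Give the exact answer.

The gap grows by |30 − 30000/1001| = 30/1001 frames per second.
Time for a 30-frame gap: 30 ÷ (30/1001) = 1001 s.

1001 seconds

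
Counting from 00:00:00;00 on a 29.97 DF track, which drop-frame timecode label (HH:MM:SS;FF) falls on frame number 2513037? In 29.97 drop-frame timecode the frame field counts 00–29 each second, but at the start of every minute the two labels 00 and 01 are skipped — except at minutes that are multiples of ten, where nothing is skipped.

Ten DF minutes hold 17982 frames, so frame 2513037 lies in block 139 (frames 2499498–2517479) with 13539 frames into that block.
The block's first minute is 1800 frames and the rest 1798 each; 13539 frames reaches minute 7, so 139 × 18 + 7 × 2 = 2516 labels have been skipped so far.
Adding those back, label number 2513037 + 2516 = 2515553 at 30 labels/s is 83851 s + 23 f = 23 h 17 min 31 s frame 23, i.e. 23:17:31;23.

23:17:31;23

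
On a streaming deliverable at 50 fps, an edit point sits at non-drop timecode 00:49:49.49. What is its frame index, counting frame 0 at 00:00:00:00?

149499

Total seconds to the label: (0 × 3600 + 49 × 60 + 49) = 2989.
Frame index = 2989 × 50 + 49 = 149499.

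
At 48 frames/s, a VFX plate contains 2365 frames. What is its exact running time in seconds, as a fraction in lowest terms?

Running time = 2365 ÷ (48) = 2365 × 1/48 = 2365/48 s.

2365/48 seconds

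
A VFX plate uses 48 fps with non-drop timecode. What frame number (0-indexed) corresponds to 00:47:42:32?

137408

Total seconds to the label: (0 × 3600 + 47 × 60 + 42) = 2862.
Frame index = 2862 × 48 + 32 = 137408.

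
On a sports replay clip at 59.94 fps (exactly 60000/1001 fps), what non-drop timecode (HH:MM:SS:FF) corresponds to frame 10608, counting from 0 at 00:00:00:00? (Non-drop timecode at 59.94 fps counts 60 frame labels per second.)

00:02:56:48

10608 ÷ 60 = 176 full seconds, remainder 48 frames.
176 s = 0 h 2 min 56 s.
Timecode: 00:02:56:48.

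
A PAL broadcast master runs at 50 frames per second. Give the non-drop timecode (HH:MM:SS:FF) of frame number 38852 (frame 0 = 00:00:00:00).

38852 ÷ 50 = 777 full seconds, remainder 2 frames.
777 s = 0 h 12 min 57 s.
Timecode: 00:12:57:02.

00:12:57:02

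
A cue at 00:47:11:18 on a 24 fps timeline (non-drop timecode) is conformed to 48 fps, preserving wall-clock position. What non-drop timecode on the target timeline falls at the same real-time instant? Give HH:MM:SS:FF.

Source frame index: (0×3600 + 47×60 + 11) × 24 + 18 = 67962.
Real time: 67962 / (24) = 11327/4 s.
Target frame: (11327/4) × (48) = 135924.
At 48 labels/s: frame 135924 → 00:47:11:36.

00:47:11:36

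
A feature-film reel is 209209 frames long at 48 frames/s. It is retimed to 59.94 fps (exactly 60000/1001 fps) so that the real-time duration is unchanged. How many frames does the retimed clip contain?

Target frames = source frames × (target rate / source rate) = 209209 × (60000/1001)/(48) = 209209 × 1250/1001 = 261250.

261250 frames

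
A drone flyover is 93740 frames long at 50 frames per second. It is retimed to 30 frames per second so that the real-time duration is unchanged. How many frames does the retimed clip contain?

Target frames = source frames × (target rate / source rate) = 93740 × (30)/(50) = 93740 × 3/5 = 56244.

56244 frames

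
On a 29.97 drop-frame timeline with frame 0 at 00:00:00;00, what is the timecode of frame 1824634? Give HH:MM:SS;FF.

16:54:42;00

Each 10-minute DF block holds 10 × 60 × 30 − 9 × 2 = 17982 frames. 1824634 ÷ 17982 → 101 full blocks, remainder 8452.
Within the partial block the first minute is 1800 frames and each further minute 1798, so 4 further minute boundaries passed. Total skipped labels = 18 × 101 + 2 × 4 = 1826.
Non-drop label index = 1824634 + 1826 = 1826460; at 30 labels/s that is 16:54:42:00, i.e. DF 16:54:42;00.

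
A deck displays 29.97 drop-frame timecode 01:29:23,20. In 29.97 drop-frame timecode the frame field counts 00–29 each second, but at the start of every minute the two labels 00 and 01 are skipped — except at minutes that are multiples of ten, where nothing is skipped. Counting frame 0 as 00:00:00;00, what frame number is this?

160748

As if non-drop at 30 labels/s: (1 × 3600 + 29 × 60 + 23) × 30 + 20 = 160910.
Minute boundaries passed: 89; those not divisible by 10: 89 − 8 = 81; dropped labels = 2 × 81 = 162.
Actual frame index = 160910 − 162 = 160748.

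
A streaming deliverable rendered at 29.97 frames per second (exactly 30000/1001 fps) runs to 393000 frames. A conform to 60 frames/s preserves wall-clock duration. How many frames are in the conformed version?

786786 frames

Target frames = source frames × (target rate / source rate) = 393000 × (60)/(30000/1001) = 393000 × 1001/500 = 786786.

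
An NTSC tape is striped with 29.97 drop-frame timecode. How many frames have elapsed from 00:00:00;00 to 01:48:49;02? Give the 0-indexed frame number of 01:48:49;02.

195676

As if non-drop at 30 labels/s: (1 × 3600 + 48 × 60 + 49) × 30 + 2 = 195872.
Minute boundaries passed: 108; those not divisible by 10: 108 − 10 = 98; dropped labels = 2 × 98 = 196.
Actual frame index = 195872 − 196 = 195676.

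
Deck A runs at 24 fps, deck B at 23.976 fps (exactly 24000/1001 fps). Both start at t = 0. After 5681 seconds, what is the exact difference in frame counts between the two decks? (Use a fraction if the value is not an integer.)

A emits 24 × 5681 = 136344 frames; B emits 24000/1001 × 5681 = 10488000/77.
Difference = 10488/77 frames (≈ 136.2078); B is behind A.

10488/77 frames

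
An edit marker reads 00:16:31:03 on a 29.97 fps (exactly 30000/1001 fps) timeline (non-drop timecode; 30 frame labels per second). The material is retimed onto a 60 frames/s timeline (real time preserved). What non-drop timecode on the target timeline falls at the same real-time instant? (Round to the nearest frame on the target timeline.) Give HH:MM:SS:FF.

00:16:32:05

Source frame index: (0×3600 + 16×60 + 31) × 30 + 3 = 29733.
Real time: 29733 / (30000/1001) = 9920911/10000 s.
Target frame: (9920911/10000) × (60) = 29762733/500 ≈ 59525.466 → 59525.
At 60 labels/s: frame 59525 → 00:16:32:05.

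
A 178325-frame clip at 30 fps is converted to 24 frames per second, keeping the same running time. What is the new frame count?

Target frames = source frames × (target rate / source rate) = 178325 × (24)/(30) = 178325 × 4/5 = 142660.

142660 frames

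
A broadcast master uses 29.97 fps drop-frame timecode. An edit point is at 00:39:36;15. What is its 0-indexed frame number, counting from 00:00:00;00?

As if non-drop at 30 labels/s: (0 × 3600 + 39 × 60 + 36) × 30 + 15 = 71295.
Minute boundaries passed: 39; those not divisible by 10: 39 − 3 = 36; dropped labels = 2 × 36 = 72.
Actual frame index = 71295 − 72 = 71223.

71223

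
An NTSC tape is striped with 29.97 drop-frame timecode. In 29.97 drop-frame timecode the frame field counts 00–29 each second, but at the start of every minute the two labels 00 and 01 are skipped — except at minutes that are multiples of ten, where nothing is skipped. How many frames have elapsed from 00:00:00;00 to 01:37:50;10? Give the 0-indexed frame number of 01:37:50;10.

175934

As if non-drop at 30 labels/s: (1 × 3600 + 37 × 60 + 50) × 30 + 10 = 176110.
Minute boundaries passed: 97; those not divisible by 10: 97 − 9 = 88; dropped labels = 2 × 88 = 176.
Actual frame index = 176110 − 176 = 175934.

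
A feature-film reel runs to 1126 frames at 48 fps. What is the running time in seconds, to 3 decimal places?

23.458 seconds

Running time = 1126 × 1/48 = 563/24 s ≈ 23.458 s.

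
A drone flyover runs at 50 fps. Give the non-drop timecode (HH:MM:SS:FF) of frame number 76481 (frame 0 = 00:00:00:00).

00:25:29:31

76481 ÷ 50 = 1529 full seconds, remainder 31 frames.
1529 s = 0 h 25 min 29 s.
Timecode: 00:25:29:31.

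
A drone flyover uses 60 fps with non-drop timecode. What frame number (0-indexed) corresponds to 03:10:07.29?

684449

Total seconds to the label: (3 × 3600 + 10 × 60 + 7) = 11407.
Frame index = 11407 × 60 + 29 = 684449.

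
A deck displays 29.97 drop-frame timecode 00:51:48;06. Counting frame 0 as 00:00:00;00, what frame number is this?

As if non-drop at 30 labels/s: (0 × 3600 + 51 × 60 + 48) × 30 + 6 = 93246.
Minute boundaries passed: 51; those not divisible by 10: 51 − 5 = 46; dropped labels = 2 × 46 = 92.
Actual frame index = 93246 − 92 = 93154.

93154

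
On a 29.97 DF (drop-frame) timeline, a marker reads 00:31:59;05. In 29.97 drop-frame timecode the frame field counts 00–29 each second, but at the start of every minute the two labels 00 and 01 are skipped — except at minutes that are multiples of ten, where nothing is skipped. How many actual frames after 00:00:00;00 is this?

Complete 10-minute blocks: 3, each 17982 frames → 53946.
Remaining 1 whole minute in the current block: 1800 + 0 × 1798 = 1800 frames.
Within the current minute: 59 × 30 + 5 − 2 = 1773 (labels ;00/;01 skipped at this minute). Total = 53946 + 1800 + 1773 = 57519.

57519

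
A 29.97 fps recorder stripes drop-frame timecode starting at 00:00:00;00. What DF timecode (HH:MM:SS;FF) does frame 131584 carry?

Ten DF minutes hold 17982 frames, so frame 131584 lies in block 7 (frames 125874–143855) with 5710 frames into that block.
The block's first minute is 1800 frames and the rest 1798 each; 5710 frames reaches minute 3, so 7 × 18 + 3 × 2 = 132 labels have been skipped so far.
Adding those back, label number 131584 + 132 = 131716 at 30 labels/s is 4390 s + 16 f = 1 h 13 min 10 s frame 16, i.e. 01:13:10;16.

01:13:10;16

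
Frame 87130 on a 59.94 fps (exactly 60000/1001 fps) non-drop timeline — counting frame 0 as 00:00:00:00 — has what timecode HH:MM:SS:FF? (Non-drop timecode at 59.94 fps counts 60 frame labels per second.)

87130 ÷ 60 = 1452 full seconds, remainder 10 frames.
1452 s = 0 h 24 min 12 s.
Timecode: 00:24:12:10.

00:24:12:10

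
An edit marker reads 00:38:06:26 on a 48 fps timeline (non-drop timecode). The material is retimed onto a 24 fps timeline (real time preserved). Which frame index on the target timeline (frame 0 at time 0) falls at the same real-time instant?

frame 54877

Source frame index: (0×3600 + 38×60 + 6) × 48 + 26 = 109754.
Real time: 109754 / (48) = 54877/24 s.
Target frame: (54877/24) × (24) = 54877.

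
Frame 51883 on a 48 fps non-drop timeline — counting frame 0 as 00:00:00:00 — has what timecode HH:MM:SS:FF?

00:18:00:43

51883 ÷ 48 = 1080 full seconds, remainder 43 frames.
1080 s = 0 h 18 min 0 s.
Timecode: 00:18:00:43.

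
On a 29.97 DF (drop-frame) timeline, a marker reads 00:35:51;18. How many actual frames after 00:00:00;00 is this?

64484

Complete 10-minute blocks: 3, each 17982 frames → 53946.
Remaining 5 whole minutes in the current block: 1800 + 4 × 1798 = 8992 frames.
Within the current minute: 51 × 30 + 18 − 2 = 1546 (labels ;00/;01 skipped at this minute). Total = 53946 + 8992 + 1546 = 64484.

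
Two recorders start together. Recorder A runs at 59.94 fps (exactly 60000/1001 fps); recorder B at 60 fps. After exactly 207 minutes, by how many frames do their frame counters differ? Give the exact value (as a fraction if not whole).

207 min = 12420 s.
A emits 60000/1001 × 12420 = 745200000/1001 frames; B emits 60 × 12420 = 745200.
Difference = 745200/1001 frames (≈ 744.4555); B is ahead of A.

745200/1001 frames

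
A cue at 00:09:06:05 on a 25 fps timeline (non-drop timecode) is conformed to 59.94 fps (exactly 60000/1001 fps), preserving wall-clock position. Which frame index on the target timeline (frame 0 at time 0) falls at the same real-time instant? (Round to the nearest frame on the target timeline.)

frame 32739

Source frame index: (0×3600 + 9×60 + 6) × 25 + 5 = 13655.
Real time: 13655 / (25) = 2731/5 s.
Target frame: (2731/5) × (60000/1001) = 32772000/1001 ≈ 32739.261 → 32739.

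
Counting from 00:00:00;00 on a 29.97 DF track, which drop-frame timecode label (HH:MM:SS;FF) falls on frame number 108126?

01:00:07;24

Ten DF minutes hold 17982 frames, so frame 108126 lies in block 6 (frames 107892–125873) with 234 frames into that block.
The block's first minute is 1800 frames and the rest 1798 each; 234 frames reaches minute 0, so 6 × 18 + 0 × 2 = 108 labels have been skipped so far.
Adding those back, label number 108126 + 108 = 108234 at 30 labels/s is 3607 s + 24 f = 1 h 0 min 7 s frame 24, i.e. 01:00:07;24.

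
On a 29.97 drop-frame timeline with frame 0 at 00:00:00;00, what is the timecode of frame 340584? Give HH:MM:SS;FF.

Ten DF minutes hold 17982 frames, so frame 340584 lies in block 18 (frames 323676–341657) with 16908 frames into that block.
The block's first minute is 1800 frames and the rest 1798 each; 16908 frames reaches minute 9, so 18 × 18 + 9 × 2 = 342 labels have been skipped so far.
Adding those back, label number 340584 + 342 = 340926 at 30 labels/s is 11364 s + 6 f = 3 h 9 min 24 s frame 6, i.e. 03:09:24;06.

03:09:24;06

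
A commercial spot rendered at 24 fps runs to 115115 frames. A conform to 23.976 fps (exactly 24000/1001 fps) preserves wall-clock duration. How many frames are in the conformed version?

115000 frames

Target frames = source frames × (target rate / source rate) = 115115 × (24000/1001)/(24) = 115115 × 1000/1001 = 115000.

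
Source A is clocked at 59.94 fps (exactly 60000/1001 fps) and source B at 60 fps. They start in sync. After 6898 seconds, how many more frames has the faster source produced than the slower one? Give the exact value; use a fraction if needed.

A emits 60000/1001 × 6898 = 413880000/1001 frames; B emits 60 × 6898 = 413880.
Difference = 413880/1001 frames (≈ 413.4665); B is ahead of A.

413880/1001 frames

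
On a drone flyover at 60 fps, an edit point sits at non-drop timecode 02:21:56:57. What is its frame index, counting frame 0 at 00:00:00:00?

511017

Total seconds to the label: (2 × 3600 + 21 × 60 + 56) = 8516.
Frame index = 8516 × 60 + 57 = 511017.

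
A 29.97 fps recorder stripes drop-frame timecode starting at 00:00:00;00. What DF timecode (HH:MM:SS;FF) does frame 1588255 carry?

14:43:14;25

Each 10-minute DF block holds 10 × 60 × 30 − 9 × 2 = 17982 frames. 1588255 ÷ 17982 → 88 full blocks, remainder 5839.
Within the partial block the first minute is 1800 frames and each further minute 1798, so 3 further minute boundaries passed. Total skipped labels = 18 × 88 + 2 × 3 = 1590.
Non-drop label index = 1588255 + 1590 = 1589845; at 30 labels/s that is 14:43:14:25, i.e. DF 14:43:14;25.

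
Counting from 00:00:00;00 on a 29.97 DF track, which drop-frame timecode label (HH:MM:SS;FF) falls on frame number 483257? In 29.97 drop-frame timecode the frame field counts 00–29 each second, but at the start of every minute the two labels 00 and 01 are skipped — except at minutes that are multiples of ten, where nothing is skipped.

Each 10-minute DF block holds 10 × 60 × 30 − 9 × 2 = 17982 frames. 483257 ÷ 17982 → 26 full blocks, remainder 15725.
Within the partial block the first minute is 1800 frames and each further minute 1798, so 8 further minute boundaries passed. Total skipped labels = 18 × 26 + 2 × 8 = 484.
Non-drop label index = 483257 + 484 = 483741; at 30 labels/s that is 04:28:44:21, i.e. DF 04:28:44;21.

04:28:44;21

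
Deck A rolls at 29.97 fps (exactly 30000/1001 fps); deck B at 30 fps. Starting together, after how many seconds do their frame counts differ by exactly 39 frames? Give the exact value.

The gap grows by |30 − 30000/1001| = 30/1001 frames per second.
Time for a 39-frame gap: 39 ÷ (30/1001) = 1301.3 s.

1301.3 seconds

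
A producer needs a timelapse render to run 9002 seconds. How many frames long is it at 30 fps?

270060 frames

Frames = 9002 × 30 = 270060.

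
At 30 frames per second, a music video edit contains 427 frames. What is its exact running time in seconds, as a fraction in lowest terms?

427/30 seconds

Running time = 427 ÷ (30) = 427 × 1/30 = 427/30 s.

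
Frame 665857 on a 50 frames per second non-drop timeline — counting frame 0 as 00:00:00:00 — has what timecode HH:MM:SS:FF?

03:41:57:07

665857 ÷ 50 = 13317 full seconds, remainder 7 frames.
13317 s = 3 h 41 min 57 s.
Timecode: 03:41:57:07.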